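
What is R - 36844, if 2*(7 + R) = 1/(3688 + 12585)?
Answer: -1199352645/32546 ≈ -36851.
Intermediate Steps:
R = -227821/32546 (R = -7 + 1/(2*(3688 + 12585)) = -7 + (1/2)/16273 = -7 + (1/2)*(1/16273) = -7 + 1/32546 = -227821/32546 ≈ -7.0000)
R - 36844 = -227821/32546 - 36844 = -1199352645/32546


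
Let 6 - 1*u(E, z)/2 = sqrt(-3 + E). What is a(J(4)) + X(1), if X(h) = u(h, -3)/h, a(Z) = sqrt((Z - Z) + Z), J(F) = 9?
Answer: 15 - 2*I*sqrt(2) ≈ 15.0 - 2.8284*I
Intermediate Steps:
a(Z) = sqrt(Z) (a(Z) = sqrt(0 + Z) = sqrt(Z))
u(E, z) = 12 - 2*sqrt(-3 + E)
X(h) = (12 - 2*sqrt(-3 + h))/h
a(J(4)) + X(1) = sqrt(9) + 2*(6 - sqrt(-3 + 1))/1 = 3 + 2*1*(6 - sqrt(-2)) = 3 + 2*1*(6 - I*sqrt(2)) = 3 + (12 - 2*I*sqrt(2)) = 15 - 2*I*sqrt(2)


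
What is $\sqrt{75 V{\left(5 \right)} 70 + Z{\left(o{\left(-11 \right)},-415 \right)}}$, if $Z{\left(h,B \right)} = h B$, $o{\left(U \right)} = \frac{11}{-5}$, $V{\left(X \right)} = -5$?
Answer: $i \sqrt{25337} \approx 159.18 i$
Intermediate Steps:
$o{\left(U \right)} = - \frac{11}{5}$ ($o{\left(U \right)} = 11 \left(- \frac{1}{5}\right) = - \frac{11}{5}$)
$Z{\left(h,B \right)} = B h$
$\sqrt{75 V{\left(5 \right)} 70 + Z{\left(o{\left(-11 \right)},-415 \right)}} = \sqrt{75 \left(-5\right) 70 - -913} = \sqrt{\left(-375\right) 70 + 913} = \sqrt{-26250 + 913} = \sqrt{-25337} = i \sqrt{25337}$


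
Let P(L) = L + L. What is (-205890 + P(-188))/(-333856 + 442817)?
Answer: -206266/108961 ≈ -1.8930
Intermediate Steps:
P(L) = 2*L
(-205890 + P(-188))/(-333856 + 442817) = (-205890 + 2*(-188))/(-333856 + 442817) = (-205890 - 376)/108961 = -206266*1/108961 = -206266/108961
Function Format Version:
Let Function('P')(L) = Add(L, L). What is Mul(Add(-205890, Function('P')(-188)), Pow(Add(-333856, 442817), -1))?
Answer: Rational(-206266, 108961) ≈ -1.8930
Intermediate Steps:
Function('P')(L) = Mul(2, L)
Mul(Add(-205890, Function('P')(-188)), Pow(Add(-333856, 442817), -1)) = Mul(Add(-205890, Mul(2, -188)), Pow(Add(-333856, 442817), -1)) = Mul(Add(-205890, -376), Pow(108961, -1)) = Mul(-206266, Rational(1, 108961)) = Rational(-206266, 108961)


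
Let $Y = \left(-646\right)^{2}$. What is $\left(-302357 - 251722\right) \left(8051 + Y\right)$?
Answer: $-235686921993$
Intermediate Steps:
$Y = 417316$
$\left(-302357 - 251722\right) \left(8051 + Y\right) = \left(-302357 - 251722\right) \left(8051 + 417316\right) = \left(-554079\right) 425367 = -235686921993$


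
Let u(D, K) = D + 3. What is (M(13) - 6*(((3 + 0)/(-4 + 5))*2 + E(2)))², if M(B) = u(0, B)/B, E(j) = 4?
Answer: 603729/169 ≈ 3572.4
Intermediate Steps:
u(D, K) = 3 + D
M(B) = 3/B (M(B) = (3 + 0)/B = 3/B)
(M(13) - 6*(((3 + 0)/(-4 + 5))*2 + E(2)))² = (3/13 - 6*(((3 + 0)/(-4 + 5))*2 + 4))² = (3*(1/13) - 6*((3/1)*2 + 4))² = (3/13 - 6*((3*1)*2 + 4))² = (3/13 - 6*(3*2 + 4))² = (3/13 - 6*(6 + 4))² = (3/13 - 6*10)² = (3/13 - 60)² = (-777/13)² = 603729/169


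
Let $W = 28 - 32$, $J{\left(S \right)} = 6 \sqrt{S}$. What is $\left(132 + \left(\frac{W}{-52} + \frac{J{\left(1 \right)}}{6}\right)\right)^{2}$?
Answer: $\frac{2992900}{169} \approx 17709.0$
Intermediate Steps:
$W = -4$ ($W = 28 - 32 = -4$)
$\left(132 + \left(\frac{W}{-52} + \frac{J{\left(1 \right)}}{6}\right)\right)^{2} = \left(132 - \left(- \frac{1}{13} - \frac{6 \sqrt{1}}{6}\right)\right)^{2} = \left(132 - \left(- \frac{1}{13} - 6 \cdot 1 \cdot \frac{1}{6}\right)\right)^{2} = \left(132 + \left(\frac{1}{13} + 6 \cdot \frac{1}{6}\right)\right)^{2} = \left(132 + \left(\frac{1}{13} + 1\right)\right)^{2} = \left(132 + \frac{14}{13}\right)^{2} = \left(\frac{1730}{13}\right)^{2} = \frac{2992900}{169}$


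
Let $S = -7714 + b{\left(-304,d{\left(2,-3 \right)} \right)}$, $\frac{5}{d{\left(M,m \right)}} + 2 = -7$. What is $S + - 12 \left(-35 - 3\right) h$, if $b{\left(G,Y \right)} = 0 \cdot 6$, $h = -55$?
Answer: $-32794$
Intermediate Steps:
$d{\left(M,m \right)} = - \frac{5}{9}$ ($d{\left(M,m \right)} = \frac{5}{-2 - 7} = \frac{5}{-9} = 5 \left(- \frac{1}{9}\right) = - \frac{5}{9}$)
$b{\left(G,Y \right)} = 0$
$S = -7714$ ($S = -7714 + 0 = -7714$)
$S + - 12 \left(-35 - 3\right) h = -7714 + - 12 \left(-35 - 3\right) \left(-55\right) = -7714 + \left(-12\right) \left(-38\right) \left(-55\right) = -7714 + 456 \left(-55\right) = -7714 - 25080 = -32794$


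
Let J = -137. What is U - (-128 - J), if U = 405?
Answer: 396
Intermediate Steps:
U - (-128 - J) = 405 - (-128 - 1*(-137)) = 405 - (-128 + 137) = 405 - 1*9 = 405 - 9 = 396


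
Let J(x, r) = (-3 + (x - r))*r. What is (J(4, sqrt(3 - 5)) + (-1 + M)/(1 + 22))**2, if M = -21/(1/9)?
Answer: 19678/529 - 288*I*sqrt(2)/23 ≈ 37.198 - 17.708*I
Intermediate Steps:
J(x, r) = r*(-3 + x - r) (J(x, r) = (-3 + x - r)*r = r*(-3 + x - r))
M = -189 (M = -21/1/9 = -21*9 = -189)
(J(4, sqrt(3 - 5)) + (-1 + M)/(1 + 22))**2 = (sqrt(3 - 5)*(-3 + 4 - sqrt(3 - 5)) + (-1 - 189)/(1 + 22))**2 = (sqrt(-2)*(-3 + 4 - sqrt(-2)) - 190/23)**2 = ((I*sqrt(2))*(-3 + 4 - I*sqrt(2)) - 190*1/23)**2 = ((I*sqrt(2))*(-3 + 4 - I*sqrt(2)) - 190/23)**2 = ((I*sqrt(2))*(1 - I*sqrt(2)) - 190/23)**2 = (I*sqrt(2)*(1 - I*sqrt(2)) - 190/23)**2 = (-190/23 + I*sqrt(2)*(1 - I*sqrt(2)))**2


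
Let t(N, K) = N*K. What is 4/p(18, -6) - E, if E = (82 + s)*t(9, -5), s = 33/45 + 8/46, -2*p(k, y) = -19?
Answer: 1630555/437 ≈ 3731.2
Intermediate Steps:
p(k, y) = 19/2 (p(k, y) = -1/2*(-19) = 19/2)
s = 313/345 (s = 33*(1/45) + 8*(1/46) = 11/15 + 4/23 = 313/345 ≈ 0.90725)
t(N, K) = K*N
E = -85809/23 (E = (82 + 313/345)*(-5*9) = (28603/345)*(-45) = -85809/23 ≈ -3730.8)
4/p(18, -6) - E = 4/(19/2) - 1*(-85809/23) = (2/19)*4 + 85809/23 = 8/19 + 85809/23 = 1630555/437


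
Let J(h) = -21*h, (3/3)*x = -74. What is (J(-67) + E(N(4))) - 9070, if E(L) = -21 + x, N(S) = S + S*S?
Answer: -7758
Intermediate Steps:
x = -74
N(S) = S + S²
E(L) = -95 (E(L) = -21 - 74 = -95)
(J(-67) + E(N(4))) - 9070 = (-21*(-67) - 95) - 9070 = (1407 - 95) - 9070 = 1312 - 9070 = -7758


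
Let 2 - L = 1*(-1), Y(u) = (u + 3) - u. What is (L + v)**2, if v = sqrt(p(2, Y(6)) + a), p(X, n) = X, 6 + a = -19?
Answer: (3 + I*sqrt(23))**2 ≈ -14.0 + 28.775*I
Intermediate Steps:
a = -25 (a = -6 - 19 = -25)
Y(u) = 3 (Y(u) = (3 + u) - u = 3)
L = 3 (L = 2 - (-1) = 2 - 1*(-1) = 2 + 1 = 3)
v = I*sqrt(23) (v = sqrt(2 - 25) = sqrt(-23) = I*sqrt(23) ≈ 4.7958*I)
(L + v)**2 = (3 + I*sqrt(23))**2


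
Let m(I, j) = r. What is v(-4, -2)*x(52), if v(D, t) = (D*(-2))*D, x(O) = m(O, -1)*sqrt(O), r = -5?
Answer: 320*sqrt(13) ≈ 1153.8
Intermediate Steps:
m(I, j) = -5
x(O) = -5*sqrt(O)
v(D, t) = -2*D**2 (v(D, t) = (-2*D)*D = -2*D**2)
v(-4, -2)*x(52) = (-2*(-4)**2)*(-10*sqrt(13)) = (-2*16)*(-10*sqrt(13)) = -(-320)*sqrt(13) = 320*sqrt(13)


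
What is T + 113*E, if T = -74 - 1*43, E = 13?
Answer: 1352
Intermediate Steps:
T = -117 (T = -74 - 43 = -117)
T + 113*E = -117 + 113*13 = -117 + 1469 = 1352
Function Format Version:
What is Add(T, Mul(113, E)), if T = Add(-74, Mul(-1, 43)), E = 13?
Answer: 1352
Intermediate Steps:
T = -117 (T = Add(-74, -43) = -117)
Add(T, Mul(113, E)) = Add(-117, Mul(113, 13)) = Add(-117, 1469) = 1352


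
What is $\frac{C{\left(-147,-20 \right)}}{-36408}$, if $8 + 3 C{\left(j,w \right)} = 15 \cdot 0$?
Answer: $\frac{1}{13653} \approx 7.3244 \cdot 10^{-5}$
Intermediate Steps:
$C{\left(j,w \right)} = - \frac{8}{3}$ ($C{\left(j,w \right)} = - \frac{8}{3} + \frac{15 \cdot 0}{3} = - \frac{8}{3} + \frac{1}{3} \cdot 0 = - \frac{8}{3} + 0 = - \frac{8}{3}$)
$\frac{C{\left(-147,-20 \right)}}{-36408} = - \frac{8}{3 \left(-36408\right)} = \left(- \frac{8}{3}\right) \left(- \frac{1}{36408}\right) = \frac{1}{13653}$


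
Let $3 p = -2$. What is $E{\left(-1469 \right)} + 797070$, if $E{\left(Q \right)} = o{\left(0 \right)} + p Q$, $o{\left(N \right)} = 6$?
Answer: $\frac{2394166}{3} \approx 7.9806 \cdot 10^{5}$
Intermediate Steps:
$p = - \frac{2}{3}$ ($p = \frac{1}{3} \left(-2\right) = - \frac{2}{3} \approx -0.66667$)
$E{\left(Q \right)} = 6 - \frac{2 Q}{3}$
$E{\left(-1469 \right)} + 797070 = \left(6 - - \frac{2938}{3}\right) + 797070 = \left(6 + \frac{2938}{3}\right) + 797070 = \frac{2956}{3} + 797070 = \frac{2394166}{3}$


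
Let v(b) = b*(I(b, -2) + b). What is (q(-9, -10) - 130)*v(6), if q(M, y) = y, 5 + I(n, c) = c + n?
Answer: -4200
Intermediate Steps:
I(n, c) = -5 + c + n (I(n, c) = -5 + (c + n) = -5 + c + n)
v(b) = b*(-7 + 2*b) (v(b) = b*((-5 - 2 + b) + b) = b*((-7 + b) + b) = b*(-7 + 2*b))
(q(-9, -10) - 130)*v(6) = (-10 - 130)*(6*(-7 + 2*6)) = -840*(-7 + 12) = -840*5 = -140*30 = -4200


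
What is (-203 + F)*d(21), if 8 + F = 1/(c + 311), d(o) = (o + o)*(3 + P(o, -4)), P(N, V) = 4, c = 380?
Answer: -42865200/691 ≈ -62034.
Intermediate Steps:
d(o) = 14*o (d(o) = (o + o)*(3 + 4) = (2*o)*7 = 14*o)
F = -5527/691 (F = -8 + 1/(380 + 311) = -8 + 1/691 = -5527/691 ≈ -7.9986)
(-203 + F)*d(21) = (-203 - 5527/691)*(14*21) = -145800/691*294 = -42865200/691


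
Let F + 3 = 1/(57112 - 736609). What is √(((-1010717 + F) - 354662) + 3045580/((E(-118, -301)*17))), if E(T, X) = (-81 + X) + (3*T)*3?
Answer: 5*I*√7288305278473694202/11551449 ≈ 1168.5*I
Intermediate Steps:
F = -2038492/679497 (F = -3 + 1/(57112 - 736609) = -3 + 1/(-679497) = -3 - 1/679497 = -2038492/679497 ≈ -3.0000)
E(T, X) = -81 + X + 9*T (E(T, X) = (-81 + X) + 9*T = -81 + X + 9*T)
√(((-1010717 + F) - 354662) + 3045580/((E(-118, -301)*17))) = √(((-1010717 - 2038492/679497) - 354662) + 3045580/(((-81 - 301 + 9*(-118))*17))) = √((-686781207841/679497 - 354662) + 3045580/(((-81 - 301 - 1062)*17))) = √(-927772972855/679497 + 3045580/((-1444*17))) = √(-927772972855/679497 + 3045580/(-24548)) = √(-927772972855/679497 + 3045580*(-1/24548)) = √(-927772972855/679497 - 761395/6137) = √(-299697900001550/219477531) = 5*I*√7288305278473694202/11551449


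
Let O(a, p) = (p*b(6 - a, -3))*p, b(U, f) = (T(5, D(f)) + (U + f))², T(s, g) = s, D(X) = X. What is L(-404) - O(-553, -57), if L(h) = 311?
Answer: -1022528218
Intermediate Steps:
b(U, f) = (5 + U + f)² (b(U, f) = (5 + (U + f))² = (5 + U + f)²)
O(a, p) = p²*(8 - a)² (O(a, p) = (p*(5 + (6 - a) - 3)²)*p = (p*(8 - a)²)*p = p²*(8 - a)²)
L(-404) - O(-553, -57) = 311 - (-57)²*(-8 - 553)² = 311 - 3249*(-561)² = 311 - 3249*314721 = 311 - 1*1022528529 = 311 - 1022528529 = -1022528218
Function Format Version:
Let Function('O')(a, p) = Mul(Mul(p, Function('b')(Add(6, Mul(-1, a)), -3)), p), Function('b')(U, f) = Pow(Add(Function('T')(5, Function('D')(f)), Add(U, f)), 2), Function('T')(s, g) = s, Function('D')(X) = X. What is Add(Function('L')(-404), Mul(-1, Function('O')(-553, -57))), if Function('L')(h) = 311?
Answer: -1022528218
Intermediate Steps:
Function('b')(U, f) = Pow(Add(5, U, f), 2) (Function('b')(U, f) = Pow(Add(5, Add(U, f)), 2) = Pow(Add(5, U, f), 2))
Function('O')(a, p) = Mul(Pow(p, 2), Pow(Add(8, Mul(-1, a)), 2)) (Function('O')(a, p) = Mul(Mul(p, Pow(Add(5, Add(6, Mul(-1, a)), -3), 2)), p) = Mul(Mul(p, Pow(Add(8, Mul(-1, a)), 2)), p) = Mul(Pow(p, 2), Pow(Add(8, Mul(-1, a)), 2)))
Add(Function('L')(-404), Mul(-1, Function('O')(-553, -57))) = Add(311, Mul(-1, Mul(Pow(-57, 2), Pow(Add(-8, -553), 2)))) = Add(311, Mul(-1, Mul(3249, Pow(-561, 2)))) = Add(311, Mul(-1, Mul(3249, 314721))) = Add(311, Mul(-1, 1022528529)) = Add(311, -1022528529) = -1022528218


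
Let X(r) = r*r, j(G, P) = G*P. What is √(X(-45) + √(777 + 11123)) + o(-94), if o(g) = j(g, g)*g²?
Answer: 78074896 + √(2025 + 10*√119) ≈ 7.8075e+7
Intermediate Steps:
X(r) = r²
o(g) = g⁴ (o(g) = (g*g)*g² = g²*g² = g⁴)
√(X(-45) + √(777 + 11123)) + o(-94) = √((-45)² + √(777 + 11123)) + (-94)⁴ = √(2025 + √11900) + 78074896 = √(2025 + 10*√119) + 78074896 = 78074896 + √(2025 + 10*√119)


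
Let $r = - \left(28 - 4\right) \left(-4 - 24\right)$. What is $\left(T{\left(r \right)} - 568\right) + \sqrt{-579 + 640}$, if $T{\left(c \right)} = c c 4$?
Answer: $1805768 + \sqrt{61} \approx 1.8058 \cdot 10^{6}$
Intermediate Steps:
$r = 672$ ($r = - 24 \left(-28\right) = \left(-1\right) \left(-672\right) = 672$)
$T{\left(c \right)} = 4 c^{2}$ ($T{\left(c \right)} = c^{2} \cdot 4 = 4 c^{2}$)
$\left(T{\left(r \right)} - 568\right) + \sqrt{-579 + 640} = \left(4 \cdot 672^{2} - 568\right) + \sqrt{-579 + 640} = \left(4 \cdot 451584 - 568\right) + \sqrt{61} = \left(1806336 - 568\right) + \sqrt{61} = 1805768 + \sqrt{61}$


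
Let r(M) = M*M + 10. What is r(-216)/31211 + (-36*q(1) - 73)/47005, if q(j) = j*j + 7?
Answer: 2182268159/1467073055 ≈ 1.4875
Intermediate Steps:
r(M) = 10 + M² (r(M) = M² + 10 = 10 + M²)
q(j) = 7 + j² (q(j) = j² + 7 = 7 + j²)
r(-216)/31211 + (-36*q(1) - 73)/47005 = (10 + (-216)²)/31211 + (-36*(7 + 1²) - 73)/47005 = (10 + 46656)*(1/31211) + (-36*(7 + 1) - 73)*(1/47005) = 46666*(1/31211) + (-36*8 - 73)*(1/47005) = 46666/31211 + (-288 - 73)*(1/47005) = 46666/31211 - 361*1/47005 = 46666/31211 - 361/47005 = 2182268159/1467073055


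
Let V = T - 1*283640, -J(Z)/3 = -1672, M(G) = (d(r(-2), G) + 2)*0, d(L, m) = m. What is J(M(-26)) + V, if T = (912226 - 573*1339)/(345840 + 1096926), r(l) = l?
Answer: -401989089005/1442766 ≈ -2.7862e+5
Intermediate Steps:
M(G) = 0 (M(G) = (G + 2)*0 = (2 + G)*0 = 0)
T = 144979/1442766 (T = (912226 - 767247)/1442766 = 144979*(1/1442766) = 144979/1442766 ≈ 0.10049)
J(Z) = 5016 (J(Z) = -3*(-1672) = 5016)
V = -409226003261/1442766 (V = 144979/1442766 - 1*283640 = 144979/1442766 - 283640 = -409226003261/1442766 ≈ -2.8364e+5)
J(M(-26)) + V = 5016 - 409226003261/1442766 = -401989089005/1442766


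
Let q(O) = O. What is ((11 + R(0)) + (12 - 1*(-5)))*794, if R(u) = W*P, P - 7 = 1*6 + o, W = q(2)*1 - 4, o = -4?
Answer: 7940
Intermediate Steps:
W = -2 (W = 2*1 - 4 = 2 - 4 = -2)
P = 9 (P = 7 + (1*6 - 4) = 7 + (6 - 4) = 7 + 2 = 9)
R(u) = -18 (R(u) = -2*9 = -18)
((11 + R(0)) + (12 - 1*(-5)))*794 = ((11 - 18) + (12 - 1*(-5)))*794 = (-7 + (12 + 5))*794 = (-7 + 17)*794 = 10*794 = 7940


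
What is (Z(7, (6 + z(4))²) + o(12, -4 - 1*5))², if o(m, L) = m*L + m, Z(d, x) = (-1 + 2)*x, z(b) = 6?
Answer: 2304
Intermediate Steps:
Z(d, x) = x (Z(d, x) = 1*x = x)
o(m, L) = m + L*m (o(m, L) = L*m + m = m + L*m)
(Z(7, (6 + z(4))²) + o(12, -4 - 1*5))² = ((6 + 6)² + 12*(1 + (-4 - 1*5)))² = (12² + 12*(1 + (-4 - 5)))² = (144 + 12*(1 - 9))² = (144 + 12*(-8))² = (144 - 96)² = 48² = 2304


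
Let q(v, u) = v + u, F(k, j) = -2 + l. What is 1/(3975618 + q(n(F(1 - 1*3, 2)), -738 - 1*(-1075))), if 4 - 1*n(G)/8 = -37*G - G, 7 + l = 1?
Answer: 1/3973555 ≈ 2.5166e-7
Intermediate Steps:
l = -6 (l = -7 + 1 = -6)
F(k, j) = -8 (F(k, j) = -2 - 6 = -8)
n(G) = 32 + 304*G (n(G) = 32 - 8*(-37*G - G) = 32 - (-304)*G = 32 + 304*G)
q(v, u) = u + v
1/(3975618 + q(n(F(1 - 1*3, 2)), -738 - 1*(-1075))) = 1/(3975618 + ((-738 - 1*(-1075)) + (32 + 304*(-8)))) = 1/(3975618 + ((-738 + 1075) + (32 - 2432))) = 1/(3975618 + (337 - 2400)) = 1/(3975618 - 2063) = 1/3973555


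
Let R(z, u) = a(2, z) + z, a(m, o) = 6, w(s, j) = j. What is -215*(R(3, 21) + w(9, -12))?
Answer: 645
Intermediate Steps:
R(z, u) = 6 + z
-215*(R(3, 21) + w(9, -12)) = -215*((6 + 3) - 12) = -215*(9 - 12) = -215*(-3) = 645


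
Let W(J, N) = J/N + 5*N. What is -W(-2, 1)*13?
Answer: -39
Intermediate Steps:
W(J, N) = 5*N + J/N (W(J, N) = J/N + 5*N = 5*N + J/N)
-W(-2, 1)*13 = -(5*1 - 2/1)*13 = -(5 - 2*1)*13 = -(5 - 2)*13 = -3*13 = -1*39 = -39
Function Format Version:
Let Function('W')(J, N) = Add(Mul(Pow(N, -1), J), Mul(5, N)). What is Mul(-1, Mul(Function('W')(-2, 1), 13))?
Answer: -39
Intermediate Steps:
Function('W')(J, N) = Add(Mul(5, N), Mul(J, Pow(N, -1))) (Function('W')(J, N) = Add(Mul(J, Pow(N, -1)), Mul(5, N)) = Add(Mul(5, N), Mul(J, Pow(N, -1))))
Mul(-1, Mul(Function('W')(-2, 1), 13)) = Mul(-1, Mul(Add(Mul(5, 1), Mul(-2, Pow(1, -1))), 13)) = Mul(-1, Mul(Add(5, Mul(-2, 1)), 13)) = Mul(-1, Mul(Add(5, -2), 13)) = Mul(-1, Mul(3, 13)) = Mul(-1, 39) = -39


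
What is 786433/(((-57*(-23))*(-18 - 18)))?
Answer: -786433/47196 ≈ -16.663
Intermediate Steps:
786433/(((-57*(-23))*(-18 - 18))) = 786433/((1311*(-36))) = 786433/(-47196) = 786433*(-1/47196) = -786433/47196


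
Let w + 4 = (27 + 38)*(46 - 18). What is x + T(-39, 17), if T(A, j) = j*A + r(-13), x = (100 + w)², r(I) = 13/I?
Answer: 3670392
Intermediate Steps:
w = 1816 (w = -4 + (27 + 38)*(46 - 18) = -4 + 65*28 = -4 + 1820 = 1816)
x = 3671056 (x = (100 + 1816)² = 1916² = 3671056)
T(A, j) = -1 + A*j (T(A, j) = j*A + 13/(-13) = A*j + 13*(-1/13) = A*j - 1 = -1 + A*j)
x + T(-39, 17) = 3671056 + (-1 - 39*17) = 3671056 + (-1 - 663) = 3671056 - 664 = 3670392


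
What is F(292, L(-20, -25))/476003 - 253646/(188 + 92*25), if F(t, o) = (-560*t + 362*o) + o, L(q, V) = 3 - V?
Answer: -60558903333/592147732 ≈ -102.27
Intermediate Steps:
F(t, o) = -560*t + 363*o
F(292, L(-20, -25))/476003 - 253646/(188 + 92*25) = (-560*292 + 363*(3 - 1*(-25)))/476003 - 253646/(188 + 92*25) = (-163520 + 363*(3 + 25))*(1/476003) - 253646/(188 + 2300) = (-163520 + 363*28)*(1/476003) - 253646/2488 = (-163520 + 10164)*(1/476003) - 253646*1/2488 = -153356*1/476003 - 126823/1244 = -153356/476003 - 126823/1244 = -60558903333/592147732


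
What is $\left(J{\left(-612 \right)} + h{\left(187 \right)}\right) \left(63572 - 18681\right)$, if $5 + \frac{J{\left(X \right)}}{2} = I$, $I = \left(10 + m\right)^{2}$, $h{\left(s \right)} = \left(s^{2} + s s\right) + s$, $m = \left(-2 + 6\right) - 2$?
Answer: $3160461073$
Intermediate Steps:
$m = 2$ ($m = 4 - 2 = 2$)
$h{\left(s \right)} = s + 2 s^{2}$ ($h{\left(s \right)} = \left(s^{2} + s^{2}\right) + s = 2 s^{2} + s = s + 2 s^{2}$)
$I = 144$ ($I = \left(10 + 2\right)^{2} = 12^{2} = 144$)
$J{\left(X \right)} = 278$ ($J{\left(X \right)} = -10 + 2 \cdot 144 = -10 + 288 = 278$)
$\left(J{\left(-612 \right)} + h{\left(187 \right)}\right) \left(63572 - 18681\right) = \left(278 + 187 \left(1 + 2 \cdot 187\right)\right) \left(63572 - 18681\right) = \left(278 + 187 \left(1 + 374\right)\right) 44891 = \left(278 + 187 \cdot 375\right) 44891 = \left(278 + 70125\right) 44891 = 70403 \cdot 44891 = 3160461073$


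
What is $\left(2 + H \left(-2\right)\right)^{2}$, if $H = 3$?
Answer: $16$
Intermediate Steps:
$\left(2 + H \left(-2\right)\right)^{2} = \left(2 + 3 \left(-2\right)\right)^{2} = \left(2 - 6\right)^{2} = \left(-4\right)^{2} = 16$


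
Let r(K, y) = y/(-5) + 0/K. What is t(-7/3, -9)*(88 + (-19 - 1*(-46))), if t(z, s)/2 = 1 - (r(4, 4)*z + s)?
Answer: 5612/3 ≈ 1870.7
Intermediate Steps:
r(K, y) = -y/5 (r(K, y) = y*(-⅕) + 0 = -y/5 + 0 = -y/5)
t(z, s) = 2 - 2*s + 8*z/5 (t(z, s) = 2*(1 - ((-⅕*4)*z + s)) = 2*(1 - (-4*z/5 + s)) = 2*(1 - (s - 4*z/5)) = 2*(1 + (-s + 4*z/5)) = 2*(1 - s + 4*z/5) = 2 - 2*s + 8*z/5)
t(-7/3, -9)*(88 + (-19 - 1*(-46))) = (2 - 2*(-9) + 8*(-7/3)/5)*(88 + (-19 - 1*(-46))) = (2 + 18 + 8*(-7*⅓)/5)*(88 + (-19 + 46)) = (2 + 18 + (8/5)*(-7/3))*(88 + 27) = (2 + 18 - 56/15)*115 = (244/15)*115 = 5612/3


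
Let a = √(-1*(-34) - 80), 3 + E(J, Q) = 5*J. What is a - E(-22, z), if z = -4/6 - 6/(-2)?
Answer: 113 + I*√46 ≈ 113.0 + 6.7823*I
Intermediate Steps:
z = 7/3 (z = -4*⅙ - 6*(-½) = -⅔ + 3 = 7/3 ≈ 2.3333)
E(J, Q) = -3 + 5*J
a = I*√46 (a = √(34 - 80) = √(-46) = I*√46 ≈ 6.7823*I)
a - E(-22, z) = I*√46 - (-3 + 5*(-22)) = I*√46 - (-3 - 110) = I*√46 - 1*(-113) = I*√46 + 113 = 113 + I*√46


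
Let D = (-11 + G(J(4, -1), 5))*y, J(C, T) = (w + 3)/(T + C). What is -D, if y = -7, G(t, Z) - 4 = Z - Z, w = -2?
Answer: -49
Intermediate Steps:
J(C, T) = 1/(C + T) (J(C, T) = (-2 + 3)/(T + C) = 1/(C + T))
G(t, Z) = 4 (G(t, Z) = 4 + (Z - Z) = 4 + 0 = 4)
D = 49 (D = (-11 + 4)*(-7) = -7*(-7) = 49)
-D = -1*49 = -49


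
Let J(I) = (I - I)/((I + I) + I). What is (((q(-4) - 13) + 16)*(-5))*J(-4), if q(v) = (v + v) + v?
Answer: 0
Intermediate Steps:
q(v) = 3*v (q(v) = 2*v + v = 3*v)
J(I) = 0 (J(I) = 0/(2*I + I) = 0/((3*I)) = 0*(1/(3*I)) = 0)
(((q(-4) - 13) + 16)*(-5))*J(-4) = (((3*(-4) - 13) + 16)*(-5))*0 = (((-12 - 13) + 16)*(-5))*0 = ((-25 + 16)*(-5))*0 = -9*(-5)*0 = 45*0 = 0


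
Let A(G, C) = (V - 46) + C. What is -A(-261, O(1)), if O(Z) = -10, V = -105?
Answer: 161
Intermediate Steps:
A(G, C) = -151 + C (A(G, C) = (-105 - 46) + C = -151 + C)
-A(-261, O(1)) = -(-151 - 10) = -1*(-161) = 161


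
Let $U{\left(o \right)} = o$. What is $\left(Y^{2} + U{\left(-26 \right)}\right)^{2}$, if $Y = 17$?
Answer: $69169$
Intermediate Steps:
$\left(Y^{2} + U{\left(-26 \right)}\right)^{2} = \left(17^{2} - 26\right)^{2} = \left(289 - 26\right)^{2} = 263^{2} = 69169$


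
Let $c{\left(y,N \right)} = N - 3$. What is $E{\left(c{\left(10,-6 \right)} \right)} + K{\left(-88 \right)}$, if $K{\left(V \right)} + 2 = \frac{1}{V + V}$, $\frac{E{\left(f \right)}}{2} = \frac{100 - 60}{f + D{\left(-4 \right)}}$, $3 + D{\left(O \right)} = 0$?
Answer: $- \frac{4579}{528} \approx -8.6723$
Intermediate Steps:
$D{\left(O \right)} = -3$ ($D{\left(O \right)} = -3 + 0 = -3$)
$c{\left(y,N \right)} = -3 + N$
$E{\left(f \right)} = \frac{80}{-3 + f}$ ($E{\left(f \right)} = 2 \frac{100 - 60}{f - 3} = 2 \frac{40}{-3 + f} = \frac{80}{-3 + f}$)
$K{\left(V \right)} = -2 + \frac{1}{2 V}$ ($K{\left(V \right)} = -2 + \frac{1}{V + V} = -2 + \frac{1}{2 V}$)
$E{\left(c{\left(10,-6 \right)} \right)} + K{\left(-88 \right)} = \frac{80}{-3 - 9} - \left(2 - \frac{1}{2 \left(-88\right)}\right) = \frac{80}{-3 - 9} + \left(-2 + \frac{1}{2} \left(- \frac{1}{88}\right)\right) = \frac{80}{-12} - \frac{353}{176} = 80 \left(- \frac{1}{12}\right) - \frac{353}{176} = - \frac{20}{3} - \frac{353}{176} = - \frac{4579}{528}$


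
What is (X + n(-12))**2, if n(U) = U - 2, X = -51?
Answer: 4225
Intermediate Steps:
n(U) = -2 + U
(X + n(-12))**2 = (-51 + (-2 - 12))**2 = (-51 - 14)**2 = (-65)**2 = 4225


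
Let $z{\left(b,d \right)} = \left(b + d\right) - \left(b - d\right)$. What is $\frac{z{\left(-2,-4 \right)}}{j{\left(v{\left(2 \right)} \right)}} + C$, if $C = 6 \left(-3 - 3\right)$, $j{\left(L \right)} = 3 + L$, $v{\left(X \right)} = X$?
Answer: $- \frac{188}{5} \approx -37.6$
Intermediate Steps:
$z{\left(b,d \right)} = 2 d$
$C = -36$ ($C = 6 \left(-6\right) = -36$)
$\frac{z{\left(-2,-4 \right)}}{j{\left(v{\left(2 \right)} \right)}} + C = \frac{2 \left(-4\right)}{3 + 2} - 36 = - \frac{8}{5} - 36 = - \frac{188}{5}$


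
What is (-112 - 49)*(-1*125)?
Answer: 20125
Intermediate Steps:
(-112 - 49)*(-1*125) = -161*(-125) = 20125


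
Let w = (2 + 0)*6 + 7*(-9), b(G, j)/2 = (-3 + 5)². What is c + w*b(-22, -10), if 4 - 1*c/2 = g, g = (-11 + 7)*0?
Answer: -400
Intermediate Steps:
b(G, j) = 8 (b(G, j) = 2*(-3 + 5)² = 2*2² = 2*4 = 8)
w = -51 (w = 2*6 - 63 = 12 - 63 = -51)
g = 0 (g = -4*0 = 0)
c = 8 (c = 8 - 2*0 = 8 + 0 = 8)
c + w*b(-22, -10) = 8 - 51*8 = 8 - 408 = -400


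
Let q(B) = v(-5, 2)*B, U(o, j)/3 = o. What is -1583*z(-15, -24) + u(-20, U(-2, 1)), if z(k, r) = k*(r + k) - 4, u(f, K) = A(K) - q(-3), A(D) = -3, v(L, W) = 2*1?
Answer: -919720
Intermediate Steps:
U(o, j) = 3*o
v(L, W) = 2
q(B) = 2*B
u(f, K) = 3 (u(f, K) = -3 - 2*(-3) = -3 - 1*(-6) = -3 + 6 = 3)
z(k, r) = -4 + k*(k + r) (z(k, r) = k*(k + r) - 4 = -4 + k*(k + r))
-1583*z(-15, -24) + u(-20, U(-2, 1)) = -1583*(-4 + (-15)² - 15*(-24)) + 3 = -1583*(-4 + 225 + 360) + 3 = -1583*581 + 3 = -919723 + 3 = -919720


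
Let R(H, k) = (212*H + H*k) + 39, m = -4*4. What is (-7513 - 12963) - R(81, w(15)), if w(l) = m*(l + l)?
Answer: 1193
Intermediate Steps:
m = -16
w(l) = -32*l (w(l) = -16*(l + l) = -32*l)
R(H, k) = 39 + 212*H + H*k
(-7513 - 12963) - R(81, w(15)) = (-7513 - 12963) - (39 + 212*81 + 81*(-32*15)) = -20476 - (39 + 17172 + 81*(-480)) = -20476 - (39 + 17172 - 38880) = -20476 - 1*(-21669) = -20476 + 21669 = 1193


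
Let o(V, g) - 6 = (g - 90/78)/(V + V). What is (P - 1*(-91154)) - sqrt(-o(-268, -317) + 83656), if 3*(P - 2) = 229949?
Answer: 503417/3 - sqrt(63459869343)/871 ≈ 1.6752e+5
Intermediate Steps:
P = 229955/3 (P = 2 + (1/3)*229949 = 2 + 229949/3 = 229955/3 ≈ 76652.)
o(V, g) = 6 + (-15/13 + g)/(2*V) (o(V, g) = 6 + (g - 90/78)/(V + V) = 6 + (g - 90*1/78)/((2*V)) = 6 + (g - 15/13)*(1/(2*V)) = 6 + (-15/13 + g)*(1/(2*V)) = 6 + (-15/13 + g)/(2*V))
(P - 1*(-91154)) - sqrt(-o(-268, -317) + 83656) = (229955/3 - 1*(-91154)) - sqrt(-(-15 + 13*(-317) + 156*(-268))/(26*(-268)) + 83656) = (229955/3 + 91154) - sqrt(-(-1)*(-15 - 4121 - 41808)/(26*268) + 83656) = 503417/3 - sqrt(-(-1)*(-45944)/(26*268) + 83656) = 503417/3 - sqrt(-1*5743/871 + 83656) = 503417/3 - sqrt(-5743/871 + 83656) = 503417/3 - sqrt(72858633/871) = 503417/3 - sqrt(63459869343)/871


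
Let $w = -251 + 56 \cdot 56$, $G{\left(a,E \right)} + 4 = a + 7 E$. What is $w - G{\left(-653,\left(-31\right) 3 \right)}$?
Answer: $4193$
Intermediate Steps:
$G{\left(a,E \right)} = -4 + a + 7 E$ ($G{\left(a,E \right)} = -4 + \left(a + 7 E\right) = -4 + a + 7 E$)
$w = 2885$ ($w = -251 + 3136 = 2885$)
$w - G{\left(-653,\left(-31\right) 3 \right)} = 2885 - \left(-4 - 653 + 7 \left(\left(-31\right) 3\right)\right) = 2885 - \left(-4 - 653 + 7 \left(-93\right)\right) = 2885 - \left(-4 - 653 - 651\right) = 2885 - -1308 = 2885 + 1308 = 4193$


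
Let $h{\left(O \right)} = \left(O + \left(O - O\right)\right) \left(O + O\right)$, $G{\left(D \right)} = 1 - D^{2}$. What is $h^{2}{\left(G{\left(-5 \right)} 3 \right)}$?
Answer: $107495424$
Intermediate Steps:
$h{\left(O \right)} = 2 O^{2}$ ($h{\left(O \right)} = \left(O + 0\right) 2 O = O 2 O = 2 O^{2}$)
$h^{2}{\left(G{\left(-5 \right)} 3 \right)} = \left(2 \left(\left(1 - \left(-5\right)^{2}\right) 3\right)^{2}\right)^{2} = \left(2 \left(\left(1 - 25\right) 3\right)^{2}\right)^{2} = \left(2 \left(\left(-24\right) 3\right)^{2}\right)^{2} = \left(2 \left(-72\right)^{2}\right)^{2} = \left(2 \cdot 5184\right)^{2} = 10368^{2} = 107495424$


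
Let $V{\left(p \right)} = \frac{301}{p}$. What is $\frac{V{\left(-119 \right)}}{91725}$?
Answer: $- \frac{43}{1559325} \approx -2.7576 \cdot 10^{-5}$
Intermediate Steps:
$\frac{V{\left(-119 \right)}}{91725} = \frac{301 \frac{1}{-119}}{91725} = 301 \left(- \frac{1}{119}\right) \frac{1}{91725} = \left(- \frac{43}{17}\right) \frac{1}{91725} = - \frac{43}{1559325}$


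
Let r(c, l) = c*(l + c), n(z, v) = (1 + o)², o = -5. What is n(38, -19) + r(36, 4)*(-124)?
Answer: -178544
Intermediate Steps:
n(z, v) = 16 (n(z, v) = (1 - 5)² = (-4)² = 16)
r(c, l) = c*(c + l)
n(38, -19) + r(36, 4)*(-124) = 16 + (36*(36 + 4))*(-124) = 16 + (36*40)*(-124) = 16 + 1440*(-124) = 16 - 178560 = -178544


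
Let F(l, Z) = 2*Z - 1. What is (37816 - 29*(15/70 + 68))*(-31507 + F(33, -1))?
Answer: -7904740395/7 ≈ -1.1292e+9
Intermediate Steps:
F(l, Z) = -1 + 2*Z
(37816 - 29*(15/70 + 68))*(-31507 + F(33, -1)) = (37816 - 29*(15/70 + 68))*(-31507 + (-1 + 2*(-1))) = (37816 - 29*(15*(1/70) + 68))*(-31507 + (-1 - 2)) = (37816 - 29*(3/14 + 68))*(-31507 - 3) = (37816 - 29*955/14)*(-31510) = (37816 - 27695/14)*(-31510) = (501729/14)*(-31510) = -7904740395/7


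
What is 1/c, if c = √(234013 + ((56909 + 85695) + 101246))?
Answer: √477863/477863 ≈ 0.0014466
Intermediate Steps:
c = √477863 (c = √(234013 + (142604 + 101246)) = √(234013 + 243850) = √477863 ≈ 691.28)
1/c = 1/(√477863) = √477863/477863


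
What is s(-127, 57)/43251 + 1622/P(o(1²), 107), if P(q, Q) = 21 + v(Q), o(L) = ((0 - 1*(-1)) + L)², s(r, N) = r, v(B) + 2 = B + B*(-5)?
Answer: -70205065/17689659 ≈ -3.9687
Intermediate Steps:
v(B) = -2 - 4*B (v(B) = -2 + (B + B*(-5)) = -2 + (B - 5*B) = -2 - 4*B)
o(L) = (1 + L)² (o(L) = ((0 + 1) + L)² = (1 + L)²)
P(q, Q) = 19 - 4*Q (P(q, Q) = 21 + (-2 - 4*Q) = 19 - 4*Q)
s(-127, 57)/43251 + 1622/P(o(1²), 107) = -127/43251 + 1622/(19 - 4*107) = -127*1/43251 + 1622/(19 - 428) = -127/43251 + 1622/(-409) = -127/43251 + 1622*(-1/409) = -127/43251 - 1622/409 = -70205065/17689659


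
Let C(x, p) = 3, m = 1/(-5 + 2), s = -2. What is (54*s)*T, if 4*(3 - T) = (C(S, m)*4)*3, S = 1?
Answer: 648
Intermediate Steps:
m = -⅓ (m = 1/(-3) = -⅓ ≈ -0.33333)
T = -6 (T = 3 - 3*4*3/4 = 3 - 3*3 = 3 - ¼*36 = 3 - 9 = -6)
(54*s)*T = (54*(-2))*(-6) = -108*(-6) = 648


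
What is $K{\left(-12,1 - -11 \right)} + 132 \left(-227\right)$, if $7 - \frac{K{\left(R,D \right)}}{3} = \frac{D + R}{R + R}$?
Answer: $-29943$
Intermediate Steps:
$K{\left(R,D \right)} = 21 - \frac{3 \left(D + R\right)}{2 R}$ ($K{\left(R,D \right)} = 21 - 3 \frac{D + R}{R + R} = 21 - 3 \frac{D + R}{2 R} = 21 - \frac{3 \left(D + R\right)}{2 R}$)
$K{\left(-12,1 - -11 \right)} + 132 \left(-227\right) = \frac{3 \left(- (1 - -11) + 13 \left(-12\right)\right)}{2 \left(-12\right)} + 132 \left(-227\right) = \frac{3}{2} \left(- \frac{1}{12}\right) \left(- (1 + 11) - 156\right) - 29964 = \frac{3}{2} \left(- \frac{1}{12}\right) \left(\left(-1\right) 12 - 156\right) - 29964 = \frac{3}{2} \left(- \frac{1}{12}\right) \left(-12 - 156\right) - 29964 = \frac{3}{2} \left(- \frac{1}{12}\right) \left(-168\right) - 29964 = 21 - 29964 = -29943$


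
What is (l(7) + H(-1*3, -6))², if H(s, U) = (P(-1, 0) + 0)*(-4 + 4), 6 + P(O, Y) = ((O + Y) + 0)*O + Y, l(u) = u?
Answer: 49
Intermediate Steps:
P(O, Y) = -6 + Y + O*(O + Y) (P(O, Y) = -6 + (((O + Y) + 0)*O + Y) = -6 + ((O + Y)*O + Y) = -6 + (O*(O + Y) + Y) = -6 + (Y + O*(O + Y)) = -6 + Y + O*(O + Y))
H(s, U) = 0 (H(s, U) = ((-6 + 0 + (-1)² - 1*0) + 0)*(-4 + 4) = ((-6 + 0 + 1 + 0) + 0)*0 = (-5 + 0)*0 = -5*0 = 0)
(l(7) + H(-1*3, -6))² = (7 + 0)² = 7² = 49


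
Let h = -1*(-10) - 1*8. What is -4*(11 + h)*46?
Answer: -2392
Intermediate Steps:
h = 2 (h = 10 - 8 = 2)
-4*(11 + h)*46 = -4*(11 + 2)*46 = -4*13*46 = -52*46 = -2392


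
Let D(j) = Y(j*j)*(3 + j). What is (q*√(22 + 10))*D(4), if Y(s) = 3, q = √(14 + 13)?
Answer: 252*√6 ≈ 617.27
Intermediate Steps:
q = 3*√3 (q = √27 = 3*√3 ≈ 5.1962)
D(j) = 9 + 3*j (D(j) = 3*(3 + j) = 9 + 3*j)
(q*√(22 + 10))*D(4) = ((3*√3)*√(22 + 10))*(9 + 3*4) = ((3*√3)*√32)*(9 + 12) = ((3*√3)*(4*√2))*21 = (12*√6)*21 = 252*√6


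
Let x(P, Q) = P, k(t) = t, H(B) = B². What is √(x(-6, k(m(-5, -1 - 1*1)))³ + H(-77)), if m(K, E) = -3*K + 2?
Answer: √5713 ≈ 75.584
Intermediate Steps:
m(K, E) = 2 - 3*K
√(x(-6, k(m(-5, -1 - 1*1)))³ + H(-77)) = √((-6)³ + (-77)²) = √(-216 + 5929) = √5713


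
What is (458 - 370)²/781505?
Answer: 7744/781505 ≈ 0.0099091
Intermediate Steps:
(458 - 370)²/781505 = 88²*(1/781505) = 7744*(1/781505) = 7744/781505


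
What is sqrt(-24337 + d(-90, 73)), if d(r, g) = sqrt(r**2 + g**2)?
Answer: sqrt(-24337 + sqrt(13429)) ≈ 155.63*I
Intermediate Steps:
d(r, g) = sqrt(g**2 + r**2)
sqrt(-24337 + d(-90, 73)) = sqrt(-24337 + sqrt(73**2 + (-90)**2)) = sqrt(-24337 + sqrt(5329 + 8100)) = sqrt(-24337 + sqrt(13429))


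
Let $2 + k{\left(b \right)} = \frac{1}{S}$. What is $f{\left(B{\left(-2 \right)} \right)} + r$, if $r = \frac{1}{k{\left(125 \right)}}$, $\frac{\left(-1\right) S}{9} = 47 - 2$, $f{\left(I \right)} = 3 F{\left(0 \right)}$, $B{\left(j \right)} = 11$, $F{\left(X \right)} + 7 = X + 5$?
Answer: $- \frac{5271}{811} \approx -6.4994$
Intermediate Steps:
$F{\left(X \right)} = -2 + X$ ($F{\left(X \right)} = -7 + \left(X + 5\right) = -7 + \left(5 + X\right) = -2 + X$)
$f{\left(I \right)} = -6$ ($f{\left(I \right)} = 3 \left(-2 + 0\right) = 3 \left(-2\right) = -6$)
$S = -405$ ($S = - 9 \left(47 - 2\right) = \left(-9\right) 45 = -405$)
$k{\left(b \right)} = - \frac{811}{405}$ ($k{\left(b \right)} = -2 + \frac{1}{-405} = -2 - \frac{1}{405} = - \frac{811}{405}$)
$r = - \frac{405}{811}$ ($r = \frac{1}{- \frac{811}{405}} = - \frac{405}{811} \approx -0.49938$)
$f{\left(B{\left(-2 \right)} \right)} + r = -6 - \frac{405}{811} = - \frac{5271}{811}$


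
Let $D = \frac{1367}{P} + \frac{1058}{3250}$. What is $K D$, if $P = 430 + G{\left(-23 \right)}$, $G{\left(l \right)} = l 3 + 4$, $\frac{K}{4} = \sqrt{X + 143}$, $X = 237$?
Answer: $\frac{3863136 \sqrt{95}}{118625} \approx 317.41$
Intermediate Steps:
$K = 8 \sqrt{95}$ ($K = 4 \sqrt{237 + 143} = 4 \sqrt{380} = 4 \cdot 2 \sqrt{95} = 8 \sqrt{95} \approx 77.974$)
$G{\left(l \right)} = 4 + 3 l$ ($G{\left(l \right)} = 3 l + 4 = 4 + 3 l$)
$P = 365$ ($P = 430 + \left(4 + 3 \left(-23\right)\right) = 430 + \left(4 - 69\right) = 430 - 65 = 365$)
$D = \frac{482892}{118625}$ ($D = \frac{1367}{365} + \frac{1058}{3250} = 1367 \cdot \frac{1}{365} + 1058 \cdot \frac{1}{3250} = \frac{1367}{365} + \frac{529}{1625} = \frac{482892}{118625} \approx 4.0707$)
$K D = 8 \sqrt{95} \cdot \frac{482892}{118625} = \frac{3863136 \sqrt{95}}{118625}$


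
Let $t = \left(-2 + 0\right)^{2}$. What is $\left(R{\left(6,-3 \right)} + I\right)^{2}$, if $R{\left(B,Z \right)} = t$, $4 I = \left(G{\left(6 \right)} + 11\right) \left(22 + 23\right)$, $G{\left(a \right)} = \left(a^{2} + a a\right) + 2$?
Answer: $\frac{14753281}{16} \approx 9.2208 \cdot 10^{5}$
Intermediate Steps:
$G{\left(a \right)} = 2 + 2 a^{2}$ ($G{\left(a \right)} = \left(a^{2} + a^{2}\right) + 2 = 2 a^{2} + 2 = 2 + 2 a^{2}$)
$I = \frac{3825}{4}$ ($I = \frac{\left(\left(2 + 2 \cdot 6^{2}\right) + 11\right) \left(22 + 23\right)}{4} = \frac{\left(\left(2 + 2 \cdot 36\right) + 11\right) 45}{4} = \frac{\left(\left(2 + 72\right) + 11\right) 45}{4} = \frac{\left(74 + 11\right) 45}{4} = \frac{85 \cdot 45}{4} = \frac{1}{4} \cdot 3825 = \frac{3825}{4} \approx 956.25$)
$t = 4$ ($t = \left(-2\right)^{2} = 4$)
$R{\left(B,Z \right)} = 4$
$\left(R{\left(6,-3 \right)} + I\right)^{2} = \left(4 + \frac{3825}{4}\right)^{2} = \left(\frac{3841}{4}\right)^{2} = \frac{14753281}{16}$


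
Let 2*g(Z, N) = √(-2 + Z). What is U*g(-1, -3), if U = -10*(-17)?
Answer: 85*I*√3 ≈ 147.22*I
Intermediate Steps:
U = 170
g(Z, N) = √(-2 + Z)/2
U*g(-1, -3) = 170*(√(-2 - 1)/2) = 170*(√(-3)/2) = 170*((I*√3)/2) = 170*(I*√3/2) = 85*I*√3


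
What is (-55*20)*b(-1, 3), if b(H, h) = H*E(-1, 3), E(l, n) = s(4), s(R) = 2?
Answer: 2200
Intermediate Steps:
E(l, n) = 2
b(H, h) = 2*H (b(H, h) = H*2 = 2*H)
(-55*20)*b(-1, 3) = (-55*20)*(2*(-1)) = -1100*(-2) = 2200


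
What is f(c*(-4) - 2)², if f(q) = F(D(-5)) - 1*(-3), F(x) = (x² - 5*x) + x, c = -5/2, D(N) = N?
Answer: 2304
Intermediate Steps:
c = -5/2 (c = -5*½ = -5/2 ≈ -2.5000)
F(x) = x² - 4*x
f(q) = 48 (f(q) = -5*(-4 - 5) - 1*(-3) = -5*(-9) + 3 = 45 + 3 = 48)
f(c*(-4) - 2)² = 48² = 2304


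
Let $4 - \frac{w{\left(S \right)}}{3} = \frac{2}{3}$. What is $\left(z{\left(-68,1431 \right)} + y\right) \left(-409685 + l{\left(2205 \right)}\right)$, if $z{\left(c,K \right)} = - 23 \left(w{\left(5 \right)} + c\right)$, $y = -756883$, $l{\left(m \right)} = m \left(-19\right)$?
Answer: $341190817420$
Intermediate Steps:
$w{\left(S \right)} = 10$ ($w{\left(S \right)} = 12 - 3 \cdot \frac{2}{3} = 12 - 3 \cdot 2 \cdot \frac{1}{3} = 12 - 2 = 10$)
$l{\left(m \right)} = - 19 m$
$z{\left(c,K \right)} = -230 - 23 c$ ($z{\left(c,K \right)} = - 23 \left(10 + c\right) = -230 - 23 c$)
$\left(z{\left(-68,1431 \right)} + y\right) \left(-409685 + l{\left(2205 \right)}\right) = \left(\left(-230 - -1564\right) - 756883\right) \left(-409685 - 41895\right) = \left(\left(-230 + 1564\right) - 756883\right) \left(-409685 - 41895\right) = \left(1334 - 756883\right) \left(-451580\right) = \left(-755549\right) \left(-451580\right) = 341190817420$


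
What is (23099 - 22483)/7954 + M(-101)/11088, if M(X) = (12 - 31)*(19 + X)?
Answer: 4805635/22048488 ≈ 0.21796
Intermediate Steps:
M(X) = -361 - 19*X (M(X) = -19*(19 + X) = -361 - 19*X)
(23099 - 22483)/7954 + M(-101)/11088 = (23099 - 22483)/7954 + (-361 - 19*(-101))/11088 = 616*(1/7954) + (-361 + 1919)*(1/11088) = 308/3977 + 1558*(1/11088) = 308/3977 + 779/5544 = 4805635/22048488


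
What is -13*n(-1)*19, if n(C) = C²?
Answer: -247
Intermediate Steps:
-13*n(-1)*19 = -13*(-1)²*19 = -13*1*19 = -13*19 = -247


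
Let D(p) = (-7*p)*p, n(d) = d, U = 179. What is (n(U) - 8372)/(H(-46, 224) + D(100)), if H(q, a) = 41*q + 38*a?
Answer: 8193/63374 ≈ 0.12928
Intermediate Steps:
H(q, a) = 38*a + 41*q
D(p) = -7*p²
(n(U) - 8372)/(H(-46, 224) + D(100)) = (179 - 8372)/((38*224 + 41*(-46)) - 7*100²) = -8193/((8512 - 1886) - 7*10000) = -8193/(6626 - 70000) = -8193/(-63374) = -8193*(-1/63374) = 8193/63374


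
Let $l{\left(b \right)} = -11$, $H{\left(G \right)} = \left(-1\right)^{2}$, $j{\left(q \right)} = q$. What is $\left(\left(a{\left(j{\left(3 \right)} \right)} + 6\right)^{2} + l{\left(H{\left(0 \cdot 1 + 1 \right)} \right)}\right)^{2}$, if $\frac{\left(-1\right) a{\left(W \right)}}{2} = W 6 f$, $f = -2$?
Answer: $36881329$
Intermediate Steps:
$H{\left(G \right)} = 1$
$a{\left(W \right)} = 24 W$ ($a{\left(W \right)} = - 2 W 6 \left(-2\right) = - 2 \cdot 6 W \left(-2\right) = - 2 \left(- 12 W\right) = 24 W$)
$\left(\left(a{\left(j{\left(3 \right)} \right)} + 6\right)^{2} + l{\left(H{\left(0 \cdot 1 + 1 \right)} \right)}\right)^{2} = \left(\left(24 \cdot 3 + 6\right)^{2} - 11\right)^{2} = \left(\left(72 + 6\right)^{2} - 11\right)^{2} = \left(78^{2} - 11\right)^{2} = \left(6084 - 11\right)^{2} = 6073^{2} = 36881329$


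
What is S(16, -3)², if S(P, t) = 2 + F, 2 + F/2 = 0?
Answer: 4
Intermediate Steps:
F = -4 (F = -4 + 2*0 = -4 + 0 = -4)
S(P, t) = -2 (S(P, t) = 2 - 4 = -2)
S(16, -3)² = (-2)² = 4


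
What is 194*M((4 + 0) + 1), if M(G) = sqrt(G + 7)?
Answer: 388*sqrt(3) ≈ 672.04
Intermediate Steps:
M(G) = sqrt(7 + G)
194*M((4 + 0) + 1) = 194*sqrt(7 + ((4 + 0) + 1)) = 194*sqrt(7 + (4 + 1)) = 194*sqrt(7 + 5) = 194*sqrt(12) = 194*(2*sqrt(3)) = 388*sqrt(3)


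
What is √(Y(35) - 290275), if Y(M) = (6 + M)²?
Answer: 3*I*√32066 ≈ 537.21*I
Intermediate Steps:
√(Y(35) - 290275) = √((6 + 35)² - 290275) = √(41² - 290275) = √(1681 - 290275) = √(-288594) = 3*I*√32066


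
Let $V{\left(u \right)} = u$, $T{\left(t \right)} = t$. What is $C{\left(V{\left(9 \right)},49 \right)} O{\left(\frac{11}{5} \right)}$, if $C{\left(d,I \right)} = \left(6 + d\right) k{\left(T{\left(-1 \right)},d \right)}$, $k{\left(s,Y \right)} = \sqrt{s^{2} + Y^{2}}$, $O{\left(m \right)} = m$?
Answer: $33 \sqrt{82} \approx 298.83$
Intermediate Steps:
$k{\left(s,Y \right)} = \sqrt{Y^{2} + s^{2}}$
$C{\left(d,I \right)} = \sqrt{1 + d^{2}} \left(6 + d\right)$ ($C{\left(d,I \right)} = \left(6 + d\right) \sqrt{d^{2} + \left(-1\right)^{2}} = \left(6 + d\right) \sqrt{d^{2} + 1} = \left(6 + d\right) \sqrt{1 + d^{2}} = \sqrt{1 + d^{2}} \left(6 + d\right)$)
$C{\left(V{\left(9 \right)},49 \right)} O{\left(\frac{11}{5} \right)} = \sqrt{1 + 9^{2}} \left(6 + 9\right) \frac{11}{5} = \sqrt{1 + 81} \cdot 15 \cdot 11 \cdot \frac{1}{5} = \sqrt{82} \cdot 15 \cdot \frac{11}{5} = 15 \sqrt{82} \cdot \frac{11}{5} = 33 \sqrt{82}$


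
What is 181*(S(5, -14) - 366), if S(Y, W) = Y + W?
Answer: -67875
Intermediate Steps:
S(Y, W) = W + Y
181*(S(5, -14) - 366) = 181*((-14 + 5) - 366) = 181*(-9 - 366) = 181*(-375) = -67875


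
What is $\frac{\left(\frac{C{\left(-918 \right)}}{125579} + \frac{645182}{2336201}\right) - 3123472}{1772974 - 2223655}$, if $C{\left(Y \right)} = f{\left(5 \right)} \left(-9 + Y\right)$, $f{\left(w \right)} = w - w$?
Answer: $\frac{2432352588230}{350960467627} \approx 6.9306$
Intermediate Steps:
$f{\left(w \right)} = 0$
$C{\left(Y \right)} = 0$ ($C{\left(Y \right)} = 0 \left(-9 + Y\right) = 0$)
$\frac{\left(\frac{C{\left(-918 \right)}}{125579} + \frac{645182}{2336201}\right) - 3123472}{1772974 - 2223655} = \frac{\left(\frac{0}{125579} + \frac{645182}{2336201}\right) - 3123472}{1772974 - 2223655} = \frac{\left(0 \cdot \frac{1}{125579} + 645182 \cdot \frac{1}{2336201}\right) - 3123472}{-450681} = \left(\left(0 + \frac{645182}{2336201}\right) - 3123472\right) \left(- \frac{1}{450681}\right) = \left(\frac{645182}{2336201} - 3123472\right) \left(- \frac{1}{450681}\right) = \left(- \frac{7297057764690}{2336201}\right) \left(- \frac{1}{450681}\right) = \frac{2432352588230}{350960467627}$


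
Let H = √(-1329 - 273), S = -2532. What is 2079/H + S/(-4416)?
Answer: 211/368 - 693*I*√178/178 ≈ 0.57337 - 51.943*I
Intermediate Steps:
H = 3*I*√178 (H = √(-1602) = 3*I*√178 ≈ 40.025*I)
2079/H + S/(-4416) = 2079/((3*I*√178)) - 2532/(-4416) = 2079*(-I*√178/534) - 2532*(-1/4416) = -693*I*√178/178 + 211/368 = 211/368 - 693*I*√178/178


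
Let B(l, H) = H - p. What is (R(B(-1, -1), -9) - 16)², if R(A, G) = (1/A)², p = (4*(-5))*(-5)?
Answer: 26639136225/104060401 ≈ 256.00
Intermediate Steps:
p = 100 (p = -20*(-5) = 100)
B(l, H) = -100 + H (B(l, H) = H - 1*100 = H - 100 = -100 + H)
R(A, G) = A⁻²
(R(B(-1, -1), -9) - 16)² = ((-100 - 1)⁻² - 16)² = ((-101)⁻² - 16)² = (1/10201 - 16)² = (-163215/10201)² = 26639136225/104060401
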